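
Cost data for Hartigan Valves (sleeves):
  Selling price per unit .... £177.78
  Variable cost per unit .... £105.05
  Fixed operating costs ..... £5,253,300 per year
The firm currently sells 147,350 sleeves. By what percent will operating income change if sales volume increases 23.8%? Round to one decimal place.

At 147,350 units, contribution = 147,350 × £72.73 = £10,716,765.50.
Subtracting fixed costs: EBIT = £10,716,765.50 − £5,253,300 = £5,463,465.50.
DOL = contribution ÷ EBIT = £10,716,765.50 ÷ £5,463,465.50 = 1.9615.
Operating income changes by 1.9615 × +23.8% = +46.7%.

+46.7%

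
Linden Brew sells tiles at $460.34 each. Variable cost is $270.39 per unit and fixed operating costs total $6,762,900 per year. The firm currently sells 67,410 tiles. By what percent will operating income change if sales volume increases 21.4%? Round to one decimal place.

Total contribution margin = 67,410 × $189.95 = $12,804,529.50.
Subtracting fixed costs: EBIT = $12,804,529.50 − $6,762,900 = $6,041,629.50.
So DOL = total CM / EBIT = $12,804,529.50 / $6,041,629.50 = 2.1194.
%ΔEBIT = DOL × %ΔSales = 2.1194 × +21.4% = +45.4%.

+45.4%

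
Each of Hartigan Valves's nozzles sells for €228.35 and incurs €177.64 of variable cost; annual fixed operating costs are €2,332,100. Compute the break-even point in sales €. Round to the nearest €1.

CM per unit = €228.35 − €177.64 = €50.71; CM ratio = €50.71 / €228.35 = 0.2221.
Break-even sales = FC ÷ CM ratio = €2,332,100 × €228.35 / €50.71 = €10,501,578.

€10,501,578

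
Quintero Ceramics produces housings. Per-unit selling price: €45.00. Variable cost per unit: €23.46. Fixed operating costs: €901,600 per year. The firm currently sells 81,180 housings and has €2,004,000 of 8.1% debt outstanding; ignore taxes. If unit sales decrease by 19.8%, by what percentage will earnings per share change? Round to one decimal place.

-50.6%

Contribution at this volume is 81,180 × €21.54 = €1,748,617.20.
Subtracting fixed costs: EBIT = €1,748,617.20 − €901,600 = €847,017.20.
Interest = €162,324.00, so EBIT − I = €684,693.20.
DCL = total CM / (EBIT − I) = €1,748,617.20 / €684,693.20 = 2.5539.
EPS therefore changes by 2.5539 × (-19.8%) = -50.6%.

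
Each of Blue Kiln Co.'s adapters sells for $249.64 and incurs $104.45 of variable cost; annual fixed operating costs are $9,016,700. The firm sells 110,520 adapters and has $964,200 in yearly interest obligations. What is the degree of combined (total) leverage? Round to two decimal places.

2.65

Contribution at this volume is 110,520 × $145.19 = $16,046,398.80.
EBIT = $16,046,398.80 − $9,016,700 = $7,029,698.80. Interest = $964,200.00, so EBIT − I = $6,065,498.80.
Degree of total leverage = total CM / (EBIT − interest) = $16,046,398.80 / $6,065,498.80 = 2.6455.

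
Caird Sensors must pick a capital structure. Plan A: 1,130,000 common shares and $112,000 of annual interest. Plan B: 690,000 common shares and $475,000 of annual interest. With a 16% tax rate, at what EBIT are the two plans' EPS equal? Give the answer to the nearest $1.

At indifference, (EBIT − 112,000)(1 − t)/1,130,000 = (EBIT − 475,000)(1 − t)/690,000.
Cancelling (1 − t) and cross-multiplying: 690,000·(EBIT − 112,000) = 1,130,000·(EBIT − 475,000).
Solving, EBIT = (475,000·1,130,000 − 112,000·690,000) / (1,130,000 − 690,000) = 459,470,000,000 / 440,000 = 1,044,250.00.

$1,044,250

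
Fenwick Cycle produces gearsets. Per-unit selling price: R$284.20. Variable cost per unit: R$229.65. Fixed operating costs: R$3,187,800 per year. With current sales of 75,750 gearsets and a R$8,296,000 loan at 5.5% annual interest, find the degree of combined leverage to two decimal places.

8.47

At 75,750 units, contribution = 75,750 × R$54.55 = R$4,132,162.50.
Operating income = contribution − fixed costs = R$4,132,162.50 − R$3,187,800 = R$944,362.50. Interest = R$456,280.00, so EBIT − I = R$488,082.50.
DCL = contribution ÷ (EBIT − I) = R$4,132,162.50 ÷ R$488,082.50 = 8.4661.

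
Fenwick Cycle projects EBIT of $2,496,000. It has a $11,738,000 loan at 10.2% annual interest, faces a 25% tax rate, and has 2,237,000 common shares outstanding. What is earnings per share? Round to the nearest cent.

Interest = $1,197,276.00, so EBT = $2,496,000 − $1,197,276.00 = $1,298,724.00.
After tax at 25%: net income = $1,298,724.00 × 0.75 = $974,043.00.
Per share: $974,043.00 / 2,237,000 shares = $0.44.

$0.44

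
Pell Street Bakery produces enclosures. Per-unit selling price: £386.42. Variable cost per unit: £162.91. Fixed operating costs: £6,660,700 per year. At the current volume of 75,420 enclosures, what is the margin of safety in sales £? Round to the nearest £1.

Unit CM = price − variable cost = £386.42 − £162.91 = £223.51. Break-even units = £6,660,700 ÷ £223.51 = 29,800.46; break-even revenue = 29,800.46 × £386.42 = £11,515,492.34.
Actual sales revenue = 75,420 × £386.42 = £29,143,796.40.
Margin of safety = £29,143,796.40 − £11,515,492.34 = £17,628,304.

£17,628,304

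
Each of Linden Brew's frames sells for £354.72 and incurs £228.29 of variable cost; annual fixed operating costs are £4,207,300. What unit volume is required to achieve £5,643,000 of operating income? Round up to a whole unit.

77,912 frames

Contribution margin per unit = £354.72 − £228.29 = £126.43.
Required volume = (fixed costs + target profit) ÷ CM = (£4,207,300 + £5,643,000) ÷ £126.43 = 77,911.10, so 77,912 frames.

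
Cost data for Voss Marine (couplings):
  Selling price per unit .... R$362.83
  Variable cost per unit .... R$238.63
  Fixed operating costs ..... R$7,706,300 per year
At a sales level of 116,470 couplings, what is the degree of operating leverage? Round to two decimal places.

2.14

Contribution at this volume is 116,470 × R$124.20 = R$14,465,574.00.
EBIT = R$14,465,574.00 − R$7,706,300 = R$6,759,274.00.
Degree of operating leverage = R$14,465,574.00 / R$6,759,274.00 = 2.1401.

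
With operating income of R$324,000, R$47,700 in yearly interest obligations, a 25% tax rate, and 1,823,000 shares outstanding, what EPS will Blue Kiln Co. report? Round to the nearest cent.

Pre-tax income = R$324,000 − R$47,700.00 = R$276,300.00.
After tax at 25%: net income = R$276,300.00 × 0.75 = R$207,225.00.
Per share: R$207,225.00 / 1,823,000 shares = R$0.11.

R$0.11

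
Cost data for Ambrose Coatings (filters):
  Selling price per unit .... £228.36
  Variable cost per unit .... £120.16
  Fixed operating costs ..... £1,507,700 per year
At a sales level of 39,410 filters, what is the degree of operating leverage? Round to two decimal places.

1.55

Contribution at this volume is 39,410 × £108.20 = £4,264,162.00.
Subtracting fixed costs: EBIT = £4,264,162.00 − £1,507,700 = £2,756,462.00.
DOL = contribution ÷ EBIT = £4,264,162.00 ÷ £2,756,462.00 = 1.5470.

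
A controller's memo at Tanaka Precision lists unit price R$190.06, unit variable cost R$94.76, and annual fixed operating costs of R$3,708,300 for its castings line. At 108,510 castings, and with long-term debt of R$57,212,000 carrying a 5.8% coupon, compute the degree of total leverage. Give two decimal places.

At 108,510 units, contribution = 108,510 × R$95.30 = R$10,341,003.00.
Operating income = contribution − fixed costs = R$10,341,003.00 − R$3,708,300 = R$6,632,703.00. Interest = R$3,318,296.00, so EBIT − I = R$3,314,407.00.
Degree of total leverage = total CM / (EBIT − interest) = R$10,341,003.00 / R$3,314,407.00 = 3.1200.

3.12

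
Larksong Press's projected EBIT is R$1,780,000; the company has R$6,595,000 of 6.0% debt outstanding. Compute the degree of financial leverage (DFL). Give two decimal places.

1.29

Annual interest charges come to R$395,700.00.
DFL = EBIT ÷ (EBIT − I) = R$1,780,000 ÷ (R$1,780,000 − R$395,700.00) = R$1,780,000 ÷ R$1,384,300.00 = 1.2858.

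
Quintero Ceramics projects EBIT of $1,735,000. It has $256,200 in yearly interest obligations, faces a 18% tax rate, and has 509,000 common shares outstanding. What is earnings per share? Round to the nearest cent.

$2.38

Interest = $256,200.00, so EBT = $1,735,000 − $256,200.00 = $1,478,800.00.
Net income = $1,478,800.00 × (1 − 0.18) = $1,212,616.00.
EPS = $1,212,616.00 ÷ 509,000 = $2.38.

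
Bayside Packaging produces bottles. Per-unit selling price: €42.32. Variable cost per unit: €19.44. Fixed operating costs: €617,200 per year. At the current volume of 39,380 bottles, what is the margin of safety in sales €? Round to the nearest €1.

€524,957

Each unit contributes €42.32 − €19.44 = €22.88. Break-even units = €617,200 ÷ €22.88 = 26,975.52; break-even revenue = 26,975.52 × €42.32 = €1,141,604.20.
Actual sales revenue = 39,380 × €42.32 = €1,666,561.60.
Margin of safety = €1,666,561.60 − €1,141,604.20 = €524,957.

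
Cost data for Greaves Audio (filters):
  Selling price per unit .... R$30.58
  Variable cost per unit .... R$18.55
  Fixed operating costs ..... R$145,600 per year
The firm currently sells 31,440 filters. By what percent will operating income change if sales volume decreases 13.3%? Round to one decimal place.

-21.6%

Total contribution margin = 31,440 × R$12.03 = R$378,223.20.
EBIT = R$378,223.20 − R$145,600 = R$232,623.20.
Degree of operating leverage = R$378,223.20 / R$232,623.20 = 1.6259.
%ΔEBIT = DOL × %ΔSales = 1.6259 × -13.3% = -21.6%.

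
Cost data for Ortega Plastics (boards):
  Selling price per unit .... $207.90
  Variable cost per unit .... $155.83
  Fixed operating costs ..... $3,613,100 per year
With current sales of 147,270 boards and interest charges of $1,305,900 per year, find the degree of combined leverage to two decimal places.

2.79

At 147,270 units, contribution = 147,270 × $52.07 = $7,668,348.90.
EBIT = $7,668,348.90 − $3,613,100 = $4,055,248.90. Interest = $1,305,900.00.
DOL = $7,668,348.90 ÷ $4,055,248.90 = 1.8910; DFL = $4,055,248.90 ÷ $2,749,348.90 = 1.4750.
Combined leverage = 1.8910 × 1.4750 = 2.7892.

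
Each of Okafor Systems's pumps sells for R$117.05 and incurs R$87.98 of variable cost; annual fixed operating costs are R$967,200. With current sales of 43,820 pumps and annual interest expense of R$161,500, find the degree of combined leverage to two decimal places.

At 43,820 units, contribution = 43,820 × R$29.07 = R$1,273,847.40.
EBIT = R$1,273,847.40 − R$967,200 = R$306,647.40. Interest = R$161,500.00, so EBIT − I = R$145,147.40.
Degree of total leverage = total CM / (EBIT − interest) = R$1,273,847.40 / R$145,147.40 = 8.7762.

8.78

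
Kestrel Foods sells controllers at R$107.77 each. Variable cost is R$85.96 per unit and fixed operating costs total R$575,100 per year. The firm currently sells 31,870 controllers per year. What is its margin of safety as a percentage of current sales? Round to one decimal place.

17.3%

Each unit contributes R$107.77 − R$85.96 = R$21.81. Break-even units = R$575,100 ÷ R$21.81 = 26,368.64; break-even revenue = 26,368.64 × R$107.77 = R$2,841,748.14.
Actual sales revenue = 31,870 × R$107.77 = R$3,434,629.90.
Margin of safety = (R$3,434,629.90 − R$2,841,748.14) ÷ R$3,434,629.90 = 17.3%.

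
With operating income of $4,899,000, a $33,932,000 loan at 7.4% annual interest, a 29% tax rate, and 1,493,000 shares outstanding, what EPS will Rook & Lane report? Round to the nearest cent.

Pre-tax income = $4,899,000 − $2,510,968.00 = $2,388,032.00.
Net income = $2,388,032.00 × (1 − 0.29) = $1,695,502.72.
Per share: $1,695,502.72 / 1,493,000 shares = $1.14.

$1.14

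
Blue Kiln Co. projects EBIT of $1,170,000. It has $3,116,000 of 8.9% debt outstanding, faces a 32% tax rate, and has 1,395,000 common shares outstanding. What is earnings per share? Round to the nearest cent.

$0.44

Pre-tax income = $1,170,000 − $277,324.00 = $892,676.00.
Net income = $892,676.00 × (1 − 0.32) = $607,019.68.
EPS = $607,019.68 ÷ 1,395,000 = $0.44.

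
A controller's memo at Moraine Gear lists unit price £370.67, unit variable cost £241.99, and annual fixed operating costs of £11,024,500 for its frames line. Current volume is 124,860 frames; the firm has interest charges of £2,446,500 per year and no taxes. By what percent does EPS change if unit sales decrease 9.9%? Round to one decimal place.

At 124,860 units, contribution = 124,860 × £128.68 = £16,066,984.80.
Subtracting fixed costs: EBIT = £16,066,984.80 − £11,024,500 = £5,042,484.80.
Interest = £2,446,500.00, so EBIT − I = £2,595,984.80.
Degree of combined leverage = contribution ÷ (EBIT − I) = £16,066,984.80 ÷ £2,595,984.80 = 6.1892.
%ΔEPS = DCL × %ΔSales = 6.1892 × -9.9% = -61.3%.

-61.3%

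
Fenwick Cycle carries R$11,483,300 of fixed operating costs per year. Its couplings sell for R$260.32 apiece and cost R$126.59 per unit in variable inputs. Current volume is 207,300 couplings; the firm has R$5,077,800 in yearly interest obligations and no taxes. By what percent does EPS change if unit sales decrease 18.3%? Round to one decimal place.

Contribution at this volume is 207,300 × R$133.73 = R$27,722,229.00.
Operating income = contribution − fixed costs = R$27,722,229.00 − R$11,483,300 = R$16,238,929.00.
Interest = R$5,077,800.00, so EBIT − I = R$11,161,129.00.
Degree of combined leverage = contribution ÷ (EBIT − I) = R$27,722,229.00 ÷ R$11,161,129.00 = 2.4838.
%ΔEPS = DCL × %ΔSales = 2.4838 × -18.3% = -45.5%.

-45.5%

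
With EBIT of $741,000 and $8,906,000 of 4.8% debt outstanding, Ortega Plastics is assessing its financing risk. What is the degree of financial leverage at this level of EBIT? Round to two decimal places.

2.36

Annual interest charges come to $427,488.00.
DFL = EBIT ÷ (EBIT − I) = $741,000 ÷ ($741,000 − $427,488.00) = $741,000 ÷ $313,512.00 = 2.3635.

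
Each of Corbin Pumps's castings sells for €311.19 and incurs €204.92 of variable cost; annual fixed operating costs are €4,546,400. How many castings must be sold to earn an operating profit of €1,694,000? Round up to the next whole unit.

58,723 castings

Each unit contributes €311.19 − €204.92 = €106.27.
Required volume = (fixed costs + target profit) ÷ CM = (€4,546,400 + €1,694,000) ÷ €106.27 = 58,722.12, so 58,723 castings.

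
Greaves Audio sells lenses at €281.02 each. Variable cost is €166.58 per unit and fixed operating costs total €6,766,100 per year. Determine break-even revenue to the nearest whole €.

CM per unit = €281.02 − €166.58 = €114.44; CM ratio = €114.44 / €281.02 = 0.4072.
Break-even sales = FC ÷ CM ratio = €6,766,100 × €281.02 / €114.44 = €16,614,902.

€16,614,902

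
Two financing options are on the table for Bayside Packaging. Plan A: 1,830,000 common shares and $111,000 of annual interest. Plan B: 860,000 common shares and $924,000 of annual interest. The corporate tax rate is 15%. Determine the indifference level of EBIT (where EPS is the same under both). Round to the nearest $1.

Set EPS_A = EPS_B: (EBIT − $111,000)(1 − 0.15) ÷ 1,830,000 = (EBIT − $924,000)(1 − 0.15) ÷ 860,000.
Cancelling (1 − t) and cross-multiplying: 860,000·(EBIT − 111,000) = 1,830,000·(EBIT − 924,000).
EBIT × (1,830,000 − 860,000) = 924,000 × 1,830,000 − 111,000 × 860,000 = 1,595,460,000,000, so EBIT = 1,595,460,000,000 ÷ 970,000 = 1,644,804.12.

$1,644,804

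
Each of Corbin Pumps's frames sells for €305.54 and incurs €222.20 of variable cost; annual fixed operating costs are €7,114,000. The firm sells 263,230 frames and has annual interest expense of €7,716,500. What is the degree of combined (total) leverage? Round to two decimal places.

At 263,230 units, contribution = 263,230 × €83.34 = €21,937,588.20.
EBIT = €21,937,588.20 − €7,114,000 = €14,823,588.20. Interest = €7,716,500.00.
DOL = €21,937,588.20 ÷ €14,823,588.20 = 1.4799; DFL = €14,823,588.20 ÷ €7,107,088.20 = 2.0857.
Combined leverage = 1.4799 × 2.0857 = 3.0866.

3.09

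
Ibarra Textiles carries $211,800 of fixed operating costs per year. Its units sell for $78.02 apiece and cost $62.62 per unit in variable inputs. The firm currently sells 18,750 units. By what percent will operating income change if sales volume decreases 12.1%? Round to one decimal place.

Total contribution margin = 18,750 × $15.40 = $288,750.00.
Operating income = contribution − fixed costs = $288,750.00 − $211,800 = $76,950.00.
So DOL = total CM / EBIT = $288,750.00 / $76,950.00 = 3.7524.
%ΔEBIT = DOL × %ΔSales = 3.7524 × -12.1% = -45.4%.

-45.4%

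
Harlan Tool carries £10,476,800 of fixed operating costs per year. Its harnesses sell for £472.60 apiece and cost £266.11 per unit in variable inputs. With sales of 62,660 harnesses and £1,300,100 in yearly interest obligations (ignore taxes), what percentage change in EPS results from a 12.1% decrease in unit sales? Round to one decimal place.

At 62,660 units, contribution = 62,660 × £206.49 = £12,938,663.40.
Operating income = contribution − fixed costs = £12,938,663.40 − £10,476,800 = £2,461,863.40.
Interest = £1,300,100.00, so EBIT − I = £1,161,763.40.
DCL = total CM / (EBIT − I) = £12,938,663.40 / £1,161,763.40 = 11.1371.
%ΔEPS = DCL × %ΔSales = 11.1371 × -12.1% = -134.8%.

-134.8%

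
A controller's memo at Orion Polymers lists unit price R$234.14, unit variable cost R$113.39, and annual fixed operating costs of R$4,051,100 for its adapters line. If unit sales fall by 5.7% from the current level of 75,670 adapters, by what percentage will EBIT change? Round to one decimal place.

-10.2%

Total contribution margin = 75,670 × R$120.75 = R$9,137,152.50.
Subtracting fixed costs: EBIT = R$9,137,152.50 − R$4,051,100 = R$5,086,052.50.
So DOL = total CM / EBIT = R$9,137,152.50 / R$5,086,052.50 = 1.7965.
Operating income changes by 1.7965 × -5.7% = -10.2%.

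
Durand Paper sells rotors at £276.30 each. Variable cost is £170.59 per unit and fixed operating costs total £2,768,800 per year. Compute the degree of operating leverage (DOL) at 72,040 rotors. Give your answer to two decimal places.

1.57

At 72,040 units, contribution = 72,040 × £105.71 = £7,615,348.40.
Operating income = contribution − fixed costs = £7,615,348.40 − £2,768,800 = £4,846,548.40.
DOL = contribution ÷ EBIT = £7,615,348.40 ÷ £4,846,548.40 = 1.5713.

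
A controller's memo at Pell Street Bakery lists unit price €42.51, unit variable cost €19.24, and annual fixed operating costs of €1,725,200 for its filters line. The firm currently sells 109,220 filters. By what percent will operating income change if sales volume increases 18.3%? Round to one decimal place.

Contribution at this volume is 109,220 × €23.27 = €2,541,549.40.
Operating income = contribution − fixed costs = €2,541,549.40 − €1,725,200 = €816,349.40.
DOL = contribution ÷ EBIT = €2,541,549.40 ÷ €816,349.40 = 3.1133.
So EBIT moves 3.1133 × (+18.3%) = +57.0%.

+57.0%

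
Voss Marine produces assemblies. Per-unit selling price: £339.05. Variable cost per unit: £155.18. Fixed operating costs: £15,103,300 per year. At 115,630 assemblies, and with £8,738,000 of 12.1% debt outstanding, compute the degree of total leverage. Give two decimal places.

At 115,630 units, contribution = 115,630 × £183.87 = £21,260,888.10.
EBIT = £21,260,888.10 − £15,103,300 = £6,157,588.10. Interest = £1,057,298.00, so EBIT − I = £5,100,290.10.
DCL = contribution ÷ (EBIT − I) = £21,260,888.10 ÷ £5,100,290.10 = 4.1686.

4.17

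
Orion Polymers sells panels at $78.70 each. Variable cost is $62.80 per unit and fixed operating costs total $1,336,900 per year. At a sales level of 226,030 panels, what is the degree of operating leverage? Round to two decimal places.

At 226,030 units, contribution = 226,030 × $15.90 = $3,593,877.00.
Subtracting fixed costs: EBIT = $3,593,877.00 − $1,336,900 = $2,256,977.00.
So DOL = total CM / EBIT = $3,593,877.00 / $2,256,977.00 = 1.5923.

1.59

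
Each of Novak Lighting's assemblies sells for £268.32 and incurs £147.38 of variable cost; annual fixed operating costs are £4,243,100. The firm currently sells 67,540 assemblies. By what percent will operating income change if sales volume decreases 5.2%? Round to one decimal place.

Contribution at this volume is 67,540 × £120.94 = £8,168,287.60.
Operating income = contribution − fixed costs = £8,168,287.60 − £4,243,100 = £3,925,187.60.
Degree of operating leverage = £8,168,287.60 / £3,925,187.60 = 2.0810.
Operating income changes by 2.0810 × -5.2% = -10.8%.

-10.8%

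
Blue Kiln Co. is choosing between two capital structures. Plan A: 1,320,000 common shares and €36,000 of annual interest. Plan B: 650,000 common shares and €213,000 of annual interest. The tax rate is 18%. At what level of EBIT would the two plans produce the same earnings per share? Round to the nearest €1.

€384,716

At indifference, (EBIT − 36,000)(1 − t)/1,320,000 = (EBIT − 213,000)(1 − t)/650,000.
The (1 − t) factor cancels: (EBIT − 36,000) × 650,000 = (EBIT − 213,000) × 1,320,000.
Solving, EBIT = (213,000·1,320,000 − 36,000·650,000) / (1,320,000 − 650,000) = 257,760,000,000 / 670,000 = 384,716.42.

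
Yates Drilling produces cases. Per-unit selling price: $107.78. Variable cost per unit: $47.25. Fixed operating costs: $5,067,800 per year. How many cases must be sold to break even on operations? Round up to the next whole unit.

Unit CM = price − variable cost = $107.78 − $47.25 = $60.53.
Units to break even: $5,067,800 ÷ $60.53 = 83,723.77, rounded up to 83,724.

83,724 cases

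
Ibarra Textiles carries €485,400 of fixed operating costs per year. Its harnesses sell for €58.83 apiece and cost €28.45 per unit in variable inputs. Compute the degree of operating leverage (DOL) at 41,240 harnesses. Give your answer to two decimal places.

At 41,240 units, contribution = 41,240 × €30.38 = €1,252,871.20.
EBIT = €1,252,871.20 − €485,400 = €767,471.20.
DOL = contribution ÷ EBIT = €1,252,871.20 ÷ €767,471.20 = 1.6325.

1.63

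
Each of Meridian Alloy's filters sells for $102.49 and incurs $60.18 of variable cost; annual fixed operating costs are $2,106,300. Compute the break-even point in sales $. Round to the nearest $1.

Contribution margin per unit = $102.49 − $60.18 = $42.31, a CM ratio of $42.31 ÷ $102.49 = 0.4128.
Break-even sales = FC ÷ CM ratio = $2,106,300 × $102.49 / $42.31 = $5,102,214.

$5,102,214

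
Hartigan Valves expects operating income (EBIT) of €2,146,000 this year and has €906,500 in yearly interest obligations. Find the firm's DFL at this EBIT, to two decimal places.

1.73

Interest = €906,500.00.
Degree of financial leverage = EBIT / (EBIT − interest) = €2,146,000 / €1,239,500.00 = 1.7313.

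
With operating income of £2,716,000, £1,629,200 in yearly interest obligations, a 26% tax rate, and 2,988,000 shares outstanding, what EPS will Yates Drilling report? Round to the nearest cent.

£0.27

Interest = £1,629,200.00, so EBT = £2,716,000 − £1,629,200.00 = £1,086,800.00.
Net income = £1,086,800.00 × (1 − 0.26) = £804,232.00.
EPS = £804,232.00 ÷ 2,988,000 = £0.27.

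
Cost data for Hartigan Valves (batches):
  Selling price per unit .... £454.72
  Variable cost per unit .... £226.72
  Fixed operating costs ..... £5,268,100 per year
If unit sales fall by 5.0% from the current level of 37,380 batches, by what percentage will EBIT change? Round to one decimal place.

At 37,380 units, contribution = 37,380 × £228.00 = £8,522,640.00.
EBIT = £8,522,640.00 − £5,268,100 = £3,254,540.00.
DOL = contribution ÷ EBIT = £8,522,640.00 ÷ £3,254,540.00 = 2.6187.
Operating income changes by 2.6187 × -5.0% = -13.1%.

-13.1%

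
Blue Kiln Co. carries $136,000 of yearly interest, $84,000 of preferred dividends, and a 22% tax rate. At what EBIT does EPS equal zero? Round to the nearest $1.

Preferred dividends are paid after tax, so their pre-tax equivalent is $84,000 ÷ (1 − 0.22) = $107,692.31.
EPS = 0 when EBIT covers interest plus the pre-tax preferred burden: $136,000 + $107,692.31 = $243,692.31.

$243,692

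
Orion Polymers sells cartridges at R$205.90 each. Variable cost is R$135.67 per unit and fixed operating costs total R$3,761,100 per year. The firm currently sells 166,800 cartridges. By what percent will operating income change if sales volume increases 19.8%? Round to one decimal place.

+29.2%

Total contribution margin = 166,800 × R$70.23 = R$11,714,364.00.
Subtracting fixed costs: EBIT = R$11,714,364.00 − R$3,761,100 = R$7,953,264.00.
So DOL = total CM / EBIT = R$11,714,364.00 / R$7,953,264.00 = 1.4729.
%ΔEBIT = DOL × %ΔSales = 1.4729 × +19.8% = +29.2%.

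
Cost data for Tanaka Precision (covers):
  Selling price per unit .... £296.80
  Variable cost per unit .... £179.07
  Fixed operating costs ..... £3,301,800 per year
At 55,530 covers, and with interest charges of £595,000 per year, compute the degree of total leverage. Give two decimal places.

2.48

At 55,530 units, contribution = 55,530 × £117.73 = £6,537,546.90.
EBIT = £6,537,546.90 − £3,301,800 = £3,235,746.90. Interest = £595,000.00.
DOL = £6,537,546.90 ÷ £3,235,746.90 = 2.0204; DFL = £3,235,746.90 ÷ £2,640,746.90 = 1.2253.
DCL = DOL × DFL = 2.0204 × 1.2253 = 2.4756.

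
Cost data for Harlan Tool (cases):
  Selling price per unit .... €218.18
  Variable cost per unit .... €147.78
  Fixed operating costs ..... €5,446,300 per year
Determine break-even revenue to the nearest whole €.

CM per unit = €218.18 − €147.78 = €70.40; CM ratio = €70.40 / €218.18 = 0.3227.
Break-even revenue = fixed costs × price ÷ CM = €5,446,300 × €218.18 ÷ €70.40 = €16,878,888.

€16,878,888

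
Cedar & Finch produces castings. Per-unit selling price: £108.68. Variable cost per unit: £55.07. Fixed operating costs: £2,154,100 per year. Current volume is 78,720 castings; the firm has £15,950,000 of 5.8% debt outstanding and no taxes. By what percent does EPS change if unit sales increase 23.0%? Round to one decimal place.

+85.1%

At 78,720 units, contribution = 78,720 × £53.61 = £4,220,179.20.
Subtracting fixed costs: EBIT = £4,220,179.20 − £2,154,100 = £2,066,079.20.
After interest of £925,100.00, pre-tax earnings = £1,140,979.20.
DCL = total CM / (EBIT − I) = £4,220,179.20 / £1,140,979.20 = 3.6987.
%ΔEPS = DCL × %ΔSales = 3.6987 × +23.0% = +85.1%.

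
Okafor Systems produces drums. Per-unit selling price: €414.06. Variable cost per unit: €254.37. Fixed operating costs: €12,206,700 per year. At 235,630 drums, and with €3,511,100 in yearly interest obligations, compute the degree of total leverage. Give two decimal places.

1.72

Contribution at this volume is 235,630 × €159.69 = €37,627,754.70.
Operating income = contribution − fixed costs = €37,627,754.70 − €12,206,700 = €25,421,054.70. Interest = €3,511,100.00, so EBIT − I = €21,909,954.70.
DCL = contribution ÷ (EBIT − I) = €37,627,754.70 ÷ €21,909,954.70 = 1.7174.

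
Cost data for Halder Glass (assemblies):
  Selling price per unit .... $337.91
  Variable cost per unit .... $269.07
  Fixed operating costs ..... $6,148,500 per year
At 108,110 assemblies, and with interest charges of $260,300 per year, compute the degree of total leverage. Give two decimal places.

7.20

At 108,110 units, contribution = 108,110 × $68.84 = $7,442,292.40.
Subtracting fixed costs: EBIT = $7,442,292.40 − $6,148,500 = $1,293,792.40. Interest = $260,300.00.
DOL = $7,442,292.40 ÷ $1,293,792.40 = 5.7523; DFL = $1,293,792.40 ÷ $1,033,492.40 = 1.2519.
DCL = DOL × DFL = 5.7523 × 1.2519 = 7.2013.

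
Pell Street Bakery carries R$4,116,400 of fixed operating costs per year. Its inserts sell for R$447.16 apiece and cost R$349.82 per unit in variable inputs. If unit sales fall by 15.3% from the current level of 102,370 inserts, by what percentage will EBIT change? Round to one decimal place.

-26.1%

At 102,370 units, contribution = 102,370 × R$97.34 = R$9,964,695.80.
Operating income = contribution − fixed costs = R$9,964,695.80 − R$4,116,400 = R$5,848,295.80.
Degree of operating leverage = R$9,964,695.80 / R$5,848,295.80 = 1.7039.
%ΔEBIT = DOL × %ΔSales = 1.7039 × -15.3% = -26.1%.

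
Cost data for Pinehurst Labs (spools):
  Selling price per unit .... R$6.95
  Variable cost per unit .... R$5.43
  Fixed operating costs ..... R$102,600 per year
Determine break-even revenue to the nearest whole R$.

R$469,125

Contribution margin per unit = R$6.95 − R$5.43 = R$1.52, a CM ratio of R$1.52 ÷ R$6.95 = 0.2187.
Break-even revenue = fixed costs × price ÷ CM = R$102,600 × R$6.95 ÷ R$1.52 = R$469,125.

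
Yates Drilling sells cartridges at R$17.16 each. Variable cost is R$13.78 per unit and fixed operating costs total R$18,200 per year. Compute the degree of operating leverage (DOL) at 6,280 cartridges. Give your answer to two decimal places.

7.01

Total contribution margin = 6,280 × R$3.38 = R$21,226.40.
Subtracting fixed costs: EBIT = R$21,226.40 − R$18,200 = R$3,026.40.
So DOL = total CM / EBIT = R$21,226.40 / R$3,026.40 = 7.0137.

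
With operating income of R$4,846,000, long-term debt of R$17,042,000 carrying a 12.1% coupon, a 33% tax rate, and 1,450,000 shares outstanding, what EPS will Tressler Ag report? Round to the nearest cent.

Interest = R$2,062,082.00, so EBT = R$4,846,000 − R$2,062,082.00 = R$2,783,918.00.
After tax at 33%: net income = R$2,783,918.00 × 0.67 = R$1,865,225.06.
Per share: R$1,865,225.06 / 1,450,000 shares = R$1.29.

R$1.29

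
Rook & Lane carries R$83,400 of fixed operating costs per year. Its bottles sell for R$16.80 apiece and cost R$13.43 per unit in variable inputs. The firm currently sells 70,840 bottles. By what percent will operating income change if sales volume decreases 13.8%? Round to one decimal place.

-21.2%

Contribution at this volume is 70,840 × R$3.37 = R$238,730.80.
EBIT = R$238,730.80 − R$83,400 = R$155,330.80.
DOL = contribution ÷ EBIT = R$238,730.80 ÷ R$155,330.80 = 1.5369.
Operating income changes by 1.5369 × -13.8% = -21.2%.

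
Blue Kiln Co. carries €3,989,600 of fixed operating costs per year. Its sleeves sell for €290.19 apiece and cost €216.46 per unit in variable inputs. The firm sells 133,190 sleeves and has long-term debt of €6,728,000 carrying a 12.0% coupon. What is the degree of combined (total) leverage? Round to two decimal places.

At 133,190 units, contribution = 133,190 × €73.73 = €9,820,098.70.
Subtracting fixed costs: EBIT = €9,820,098.70 − €3,989,600 = €5,830,498.70. Interest = €807,360.00, so EBIT − I = €5,023,138.70.
DCL = contribution ÷ (EBIT − I) = €9,820,098.70 ÷ €5,023,138.70 = 1.9550.

1.95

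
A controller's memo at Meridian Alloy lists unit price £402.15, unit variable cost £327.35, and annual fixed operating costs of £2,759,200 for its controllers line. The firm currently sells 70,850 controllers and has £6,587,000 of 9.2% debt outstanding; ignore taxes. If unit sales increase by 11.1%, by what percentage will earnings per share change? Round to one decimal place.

+30.4%

Total contribution margin = 70,850 × £74.80 = £5,299,580.00.
EBIT = £5,299,580.00 − £2,759,200 = £2,540,380.00.
After interest of £606,004.00, pre-tax earnings = £1,934,376.00.
DCL = total CM / (EBIT − I) = £5,299,580.00 / £1,934,376.00 = 2.7397.
%ΔEPS = DCL × %ΔSales = 2.7397 × +11.1% = +30.4%.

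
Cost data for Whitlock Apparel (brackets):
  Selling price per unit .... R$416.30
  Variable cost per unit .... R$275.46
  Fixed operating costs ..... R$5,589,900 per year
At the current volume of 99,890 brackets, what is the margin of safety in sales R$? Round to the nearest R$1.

R$25,061,377

Contribution margin per unit = R$416.30 − R$275.46 = R$140.84. Break-even units = R$5,589,900 ÷ R$140.84 = 39,689.72; break-even revenue = 39,689.72 × R$416.30 = R$16,522,829.95.
Current sales = 99,890 × R$416.30 = R$41,584,207.00.
Margin of safety = R$41,584,207.00 − R$16,522,829.95 = R$25,061,377.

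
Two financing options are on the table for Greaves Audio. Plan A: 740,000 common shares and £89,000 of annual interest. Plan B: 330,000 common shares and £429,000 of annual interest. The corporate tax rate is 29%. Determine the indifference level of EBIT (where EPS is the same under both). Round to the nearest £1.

£702,659

Set EPS_A = EPS_B: (EBIT − £89,000)(1 − 0.29) ÷ 740,000 = (EBIT − £429,000)(1 − 0.29) ÷ 330,000.
Cancelling (1 − t) and cross-multiplying: 330,000·(EBIT − 89,000) = 740,000·(EBIT − 429,000).
Solving, EBIT = (429,000·740,000 − 89,000·330,000) / (740,000 − 330,000) = 288,090,000,000 / 410,000 = 702,658.54.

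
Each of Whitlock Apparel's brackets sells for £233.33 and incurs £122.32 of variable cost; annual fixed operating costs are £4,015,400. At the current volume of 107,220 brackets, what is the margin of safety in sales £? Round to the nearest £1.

Unit CM = price − variable cost = £233.33 − £122.32 = £111.01. Break-even units = £4,015,400 ÷ £111.01 = 36,171.52; break-even revenue = 36,171.52 × £233.33 = £8,439,899.85.
Current sales = 107,220 × £233.33 = £25,017,642.60.
Margin of safety = £25,017,642.60 − £8,439,899.85 = £16,577,743.

£16,577,743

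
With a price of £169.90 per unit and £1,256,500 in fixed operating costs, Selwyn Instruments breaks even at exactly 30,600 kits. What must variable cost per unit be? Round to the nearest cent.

£128.84

Contribution per unit must be FC / Q = £1,256,500 / 30,600 = £41.0621.
Hence VC = price − CM = £169.90 − £41.0621 = £128.84.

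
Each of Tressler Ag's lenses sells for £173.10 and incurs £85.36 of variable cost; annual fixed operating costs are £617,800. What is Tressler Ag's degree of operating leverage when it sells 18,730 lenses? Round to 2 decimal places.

1.60

At 18,730 units, contribution = 18,730 × £87.74 = £1,643,370.20.
Operating income = contribution − fixed costs = £1,643,370.20 − £617,800 = £1,025,570.20.
DOL = contribution ÷ EBIT = £1,643,370.20 ÷ £1,025,570.20 = 1.6024.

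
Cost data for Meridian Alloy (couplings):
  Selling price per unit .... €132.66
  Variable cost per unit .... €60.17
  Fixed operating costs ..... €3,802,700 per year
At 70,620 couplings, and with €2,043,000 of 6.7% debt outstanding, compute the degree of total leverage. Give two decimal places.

4.34

At 70,620 units, contribution = 70,620 × €72.49 = €5,119,243.80.
EBIT = €5,119,243.80 − €3,802,700 = €1,316,543.80. Interest = €136,881.00, so EBIT − I = €1,179,662.80.
DCL = contribution ÷ (EBIT − I) = €5,119,243.80 ÷ €1,179,662.80 = 4.3396.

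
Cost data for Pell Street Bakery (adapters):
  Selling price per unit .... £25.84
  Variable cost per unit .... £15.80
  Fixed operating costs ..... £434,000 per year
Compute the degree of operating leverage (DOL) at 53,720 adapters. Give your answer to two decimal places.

5.12

Total contribution margin = 53,720 × £10.04 = £539,348.80.
Operating income = contribution − fixed costs = £539,348.80 − £434,000 = £105,348.80.
Degree of operating leverage = £539,348.80 / £105,348.80 = 5.1196.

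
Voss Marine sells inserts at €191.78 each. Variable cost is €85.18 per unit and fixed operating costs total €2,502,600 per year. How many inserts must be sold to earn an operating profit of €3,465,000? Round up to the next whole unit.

Unit CM = price − variable cost = €191.78 − €85.18 = €106.60.
Units = (FC + target) / CM = (€2,502,600 + €3,465,000) / €106.60 = 55,981.24, so 55,982 inserts.

55,982 inserts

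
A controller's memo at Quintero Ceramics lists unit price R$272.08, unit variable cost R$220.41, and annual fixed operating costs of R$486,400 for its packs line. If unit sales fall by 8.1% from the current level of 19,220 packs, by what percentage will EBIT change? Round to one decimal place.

Contribution at this volume is 19,220 × R$51.67 = R$993,097.40.
Operating income = contribution − fixed costs = R$993,097.40 − R$486,400 = R$506,697.40.
DOL = contribution ÷ EBIT = R$993,097.40 ÷ R$506,697.40 = 1.9599.
So EBIT moves 1.9599 × (-8.1%) = -15.9%.

-15.9%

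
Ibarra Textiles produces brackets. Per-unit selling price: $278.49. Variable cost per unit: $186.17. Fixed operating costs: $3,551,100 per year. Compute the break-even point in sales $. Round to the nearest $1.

$10,712,152

Contribution margin per unit = $278.49 − $186.17 = $92.32, a CM ratio of $92.32 ÷ $278.49 = 0.3315.
Break-even revenue = fixed costs × price ÷ CM = $3,551,100 × $278.49 ÷ $92.32 = $10,712,152.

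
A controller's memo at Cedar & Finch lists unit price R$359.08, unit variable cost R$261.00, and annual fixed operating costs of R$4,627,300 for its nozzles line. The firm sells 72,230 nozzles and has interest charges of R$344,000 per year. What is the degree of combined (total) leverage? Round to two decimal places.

At 72,230 units, contribution = 72,230 × R$98.08 = R$7,084,318.40.
EBIT = R$7,084,318.40 − R$4,627,300 = R$2,457,018.40. Interest = R$344,000.00, so EBIT − I = R$2,113,018.40.
Degree of total leverage = total CM / (EBIT − interest) = R$7,084,318.40 / R$2,113,018.40 = 3.3527.

3.35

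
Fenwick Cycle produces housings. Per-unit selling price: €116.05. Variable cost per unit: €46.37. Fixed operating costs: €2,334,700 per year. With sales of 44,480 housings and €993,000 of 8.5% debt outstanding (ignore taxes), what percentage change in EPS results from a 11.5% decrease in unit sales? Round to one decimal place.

Total contribution margin = 44,480 × €69.68 = €3,099,366.40.
Subtracting fixed costs: EBIT = €3,099,366.40 − €2,334,700 = €764,666.40.
After interest of €84,405.00, pre-tax earnings = €680,261.40.
Degree of combined leverage = contribution ÷ (EBIT − I) = €3,099,366.40 ÷ €680,261.40 = 4.5561.
%ΔEPS = DCL × %ΔSales = 4.5561 × -11.5% = -52.4%.

-52.4%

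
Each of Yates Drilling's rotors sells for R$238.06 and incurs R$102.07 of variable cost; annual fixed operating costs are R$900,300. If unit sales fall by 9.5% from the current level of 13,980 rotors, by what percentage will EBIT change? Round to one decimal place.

At 13,980 units, contribution = 13,980 × R$135.99 = R$1,901,140.20.
Operating income = contribution − fixed costs = R$1,901,140.20 − R$900,300 = R$1,000,840.20.
Degree of operating leverage = R$1,901,140.20 / R$1,000,840.20 = 1.8995.
Operating income changes by 1.8995 × -9.5% = -18.0%.

-18.0%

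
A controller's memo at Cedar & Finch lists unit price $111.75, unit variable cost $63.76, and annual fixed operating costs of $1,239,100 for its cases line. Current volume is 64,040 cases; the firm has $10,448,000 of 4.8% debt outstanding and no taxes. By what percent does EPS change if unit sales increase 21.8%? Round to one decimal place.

Total contribution margin = 64,040 × $47.99 = $3,073,279.60.
EBIT = $3,073,279.60 − $1,239,100 = $1,834,179.60.
After interest of $501,504.00, pre-tax earnings = $1,332,675.60.
DCL = total CM / (EBIT − I) = $3,073,279.60 / $1,332,675.60 = 2.3061.
EPS therefore changes by 2.3061 × (+21.8%) = +50.3%.

+50.3%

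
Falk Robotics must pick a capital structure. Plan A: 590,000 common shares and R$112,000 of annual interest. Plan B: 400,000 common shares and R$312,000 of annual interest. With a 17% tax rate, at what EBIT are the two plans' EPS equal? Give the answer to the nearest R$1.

At indifference, (EBIT − 112,000)(1 − t)/590,000 = (EBIT − 312,000)(1 − t)/400,000.
The (1 − t) factor cancels: (EBIT − 112,000) × 400,000 = (EBIT − 312,000) × 590,000.
Solving, EBIT = (312,000·590,000 − 112,000·400,000) / (590,000 − 400,000) = 139,280,000,000 / 190,000 = 733,052.63.

R$733,053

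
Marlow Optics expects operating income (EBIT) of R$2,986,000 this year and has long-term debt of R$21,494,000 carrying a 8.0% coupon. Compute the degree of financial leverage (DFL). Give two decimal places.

Interest = R$1,719,520.00.
Degree of financial leverage = EBIT / (EBIT − interest) = R$2,986,000 / R$1,266,480.00 = 2.3577.

2.36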